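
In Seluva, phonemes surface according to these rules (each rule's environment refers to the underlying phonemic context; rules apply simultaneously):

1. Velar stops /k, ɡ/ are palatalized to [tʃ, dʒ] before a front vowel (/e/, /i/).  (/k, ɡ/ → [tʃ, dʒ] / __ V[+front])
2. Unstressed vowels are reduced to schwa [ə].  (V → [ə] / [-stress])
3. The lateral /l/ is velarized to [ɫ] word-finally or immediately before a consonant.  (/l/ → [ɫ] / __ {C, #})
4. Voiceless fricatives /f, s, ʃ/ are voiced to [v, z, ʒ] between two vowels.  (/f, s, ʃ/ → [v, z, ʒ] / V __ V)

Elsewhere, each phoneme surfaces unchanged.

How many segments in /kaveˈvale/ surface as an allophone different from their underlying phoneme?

Segments that undergo a rule: /a/ → [ə] (rule 2); /e/ → [ə] (rule 2); /e/ → [ə] (rule 2).
All other segments surface unchanged.

3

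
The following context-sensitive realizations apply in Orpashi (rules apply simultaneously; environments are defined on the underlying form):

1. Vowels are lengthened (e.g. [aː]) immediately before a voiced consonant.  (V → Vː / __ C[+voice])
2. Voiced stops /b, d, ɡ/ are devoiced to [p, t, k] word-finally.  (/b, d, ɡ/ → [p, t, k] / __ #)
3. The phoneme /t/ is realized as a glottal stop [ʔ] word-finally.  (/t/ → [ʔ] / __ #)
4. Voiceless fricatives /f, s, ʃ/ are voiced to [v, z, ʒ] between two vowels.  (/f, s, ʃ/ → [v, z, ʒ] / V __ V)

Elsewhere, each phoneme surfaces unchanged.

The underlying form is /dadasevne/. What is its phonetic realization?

[daːdazeːvne]

/d/ — word-initial; rule 2 does not apply here → [d].
Rule 1 applies to /a/ (between /d/ and /d/: before a voiced consonant) → [aː].
/d/ — between /a/ and /a/; rule 2 does not apply here → [d].
/a/ — between /d/ and /s/; rule 1 does not apply here → [a].
/s/ — between /a/ and /e/, between two vowels — surfaces as [z] (rule 4).
/e/ meets the environment for rule 1 (before a voiced consonant) → [eː].
/v/ — not in any rule's target class → [v].
/n/ (between /v/ and /e/) is unaffected → [n].
/e/ (word-final) fails the environment for rule 1, so it stays [e].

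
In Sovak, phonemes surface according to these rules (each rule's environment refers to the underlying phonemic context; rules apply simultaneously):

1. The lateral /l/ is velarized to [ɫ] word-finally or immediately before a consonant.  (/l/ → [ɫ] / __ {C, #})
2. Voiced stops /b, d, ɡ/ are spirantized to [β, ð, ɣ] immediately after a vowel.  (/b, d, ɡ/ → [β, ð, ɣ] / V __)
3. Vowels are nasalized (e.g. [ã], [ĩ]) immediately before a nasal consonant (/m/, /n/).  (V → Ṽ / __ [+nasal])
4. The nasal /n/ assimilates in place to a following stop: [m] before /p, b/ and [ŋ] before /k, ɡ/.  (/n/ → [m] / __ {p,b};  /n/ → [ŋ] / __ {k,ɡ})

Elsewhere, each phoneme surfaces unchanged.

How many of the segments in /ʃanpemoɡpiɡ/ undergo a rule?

5

Segments that undergo a rule: /a/ → [ã] (rule 3); /n/ → [m] (rule 4); /e/ → [ẽ] (rule 3); /ɡ/ → [ɣ] (rule 2); /ɡ/ → [ɣ] (rule 2).
All other segments surface unchanged.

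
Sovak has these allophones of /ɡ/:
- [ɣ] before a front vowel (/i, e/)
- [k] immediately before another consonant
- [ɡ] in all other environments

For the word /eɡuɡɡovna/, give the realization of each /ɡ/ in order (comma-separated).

Occurrence 1 (position 2): no conditioning environment matches → elsewhere allophone [ɡ].
Occurrence 2 (position 4): immediately before another consonant → [k].
Occurrence 3 (position 5): no conditioning environment matches → elsewhere allophone [ɡ].

[ɡ], [k], [ɡ]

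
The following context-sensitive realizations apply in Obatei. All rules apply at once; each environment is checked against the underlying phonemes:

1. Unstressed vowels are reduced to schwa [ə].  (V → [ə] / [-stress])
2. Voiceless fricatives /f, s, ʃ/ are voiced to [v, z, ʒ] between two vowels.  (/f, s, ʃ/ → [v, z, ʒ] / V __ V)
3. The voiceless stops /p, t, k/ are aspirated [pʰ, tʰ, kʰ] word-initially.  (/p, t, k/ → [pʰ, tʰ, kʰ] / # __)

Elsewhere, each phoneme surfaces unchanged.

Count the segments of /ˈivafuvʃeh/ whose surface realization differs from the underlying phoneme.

4

Segments that undergo a rule: /a/ → [ə] (rule 1); /f/ → [v] (rule 2); /u/ → [ə] (rule 1); /e/ → [ə] (rule 1).
All other segments surface unchanged.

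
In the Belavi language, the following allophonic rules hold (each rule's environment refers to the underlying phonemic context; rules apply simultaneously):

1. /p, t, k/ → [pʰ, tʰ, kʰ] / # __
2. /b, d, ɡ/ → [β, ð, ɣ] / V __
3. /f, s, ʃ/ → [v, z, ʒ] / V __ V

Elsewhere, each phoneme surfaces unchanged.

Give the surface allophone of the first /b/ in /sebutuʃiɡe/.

/b/ (between /e/ and /u/) occurs immediately after a vowel → [β] by rule 2.

[β]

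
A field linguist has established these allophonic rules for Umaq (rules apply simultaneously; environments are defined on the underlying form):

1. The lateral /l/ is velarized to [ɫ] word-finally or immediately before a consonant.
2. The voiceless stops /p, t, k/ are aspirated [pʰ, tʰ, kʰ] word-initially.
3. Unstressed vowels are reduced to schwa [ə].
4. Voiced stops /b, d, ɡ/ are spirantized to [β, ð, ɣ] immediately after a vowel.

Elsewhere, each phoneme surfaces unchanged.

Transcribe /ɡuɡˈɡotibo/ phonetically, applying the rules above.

/ɡ/ (word-initial) is in the target of rule 4 but the environment (immediately after a vowel) is not met → [ɡ].
/u/ (between /ɡ/ and /ɡ/) occurs in an unstressed syllable → [ə] by rule 3.
Rule 4 applies to /ɡ/ (between /u/ and /ɡ/: immediately after a vowel) → [ɣ].
/ɡ/ (between /ɡ/ and /o/) fails the environment for rule 4, so it stays [ɡ].
/o/ — between /ɡ/ and /t/; rule 3 does not apply here → [o].
/t/ (between /o/ and /i/): rule 2 targets it, but not word-initially → unchanged [t].
Rule 3 applies to /i/ (between /t/ and /b/: in an unstressed syllable) → [ə].
Rule 4 applies to /b/ (between /i/ and /o/: immediately after a vowel) → [β].
/o/ meets the environment for rule 3 (in an unstressed syllable) → [ə].

[ɡəɣˈɡotəβə]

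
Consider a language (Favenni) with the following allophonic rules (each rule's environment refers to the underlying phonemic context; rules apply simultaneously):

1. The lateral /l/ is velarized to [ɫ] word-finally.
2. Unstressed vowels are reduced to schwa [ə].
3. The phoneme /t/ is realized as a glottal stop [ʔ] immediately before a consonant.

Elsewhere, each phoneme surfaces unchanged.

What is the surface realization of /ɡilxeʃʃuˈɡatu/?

[ɡəlxəʃʃəˈɡatə]

/ɡ/ (word-initial) is unaffected → [ɡ].
Rule 2 applies to /i/ (between /ɡ/ and /l/: in an unstressed syllable) → [ə].
/l/ — between /i/ and /x/; rule 1 does not apply here → [l].
/x/ — not in any rule's target class → [x].
/e/ meets the environment for rule 2 (in an unstressed syllable) → [ə].
/ʃ/ (between /e/ and /ʃ/) is unaffected → [ʃ].
/ʃ/ (between /ʃ/ and /u/) is unaffected → [ʃ].
/u/ meets the environment for rule 2 (in an unstressed syllable) → [ə].
/ɡ/ stays [ɡ].
/a/ (between /ɡ/ and /t/) is in the target of rule 2 but the environment (in an unstressed syllable) is not met → [a].
/t/ — between /a/ and /u/; rule 3 does not apply here → [t].
/u/ — word-final, in an unstressed syllable — surfaces as [ə] (rule 2).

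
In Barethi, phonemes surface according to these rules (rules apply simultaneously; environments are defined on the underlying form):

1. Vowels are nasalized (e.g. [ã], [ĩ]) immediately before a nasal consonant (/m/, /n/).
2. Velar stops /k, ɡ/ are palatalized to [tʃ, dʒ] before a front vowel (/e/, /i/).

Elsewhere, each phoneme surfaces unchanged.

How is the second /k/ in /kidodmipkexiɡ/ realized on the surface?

Rule 2 applies to /k/ (between /p/ and /e/: before a front vowel) → [tʃ].

[tʃ]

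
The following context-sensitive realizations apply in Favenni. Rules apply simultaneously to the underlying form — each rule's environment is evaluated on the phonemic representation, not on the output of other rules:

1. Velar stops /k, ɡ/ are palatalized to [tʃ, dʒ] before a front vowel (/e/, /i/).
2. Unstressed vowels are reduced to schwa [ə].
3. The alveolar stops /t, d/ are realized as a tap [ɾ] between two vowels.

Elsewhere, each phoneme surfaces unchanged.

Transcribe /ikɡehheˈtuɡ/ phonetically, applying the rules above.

/i/ — word-initial, in an unstressed syllable — surfaces as [ə] (rule 2).
/k/ — between /i/ and /ɡ/; rule 1 does not apply here → [k].
Rule 1 applies to /ɡ/ (between /k/ and /e/: before a front vowel) → [dʒ].
/e/ — between /ɡ/ and /h/, in an unstressed syllable — surfaces as [ə] (rule 2).
/h/ stays [h].
/h/ stays [h].
/e/ (between /h/ and /t/): in an unstressed syllable, so rule 2 applies → [ə].
/t/ — between /e/ and /u/, between two vowels — surfaces as [ɾ] (rule 3).
/u/ (between /t/ and /ɡ/) is in the target of rule 2 but the environment (in an unstressed syllable) is not met → [u].
/ɡ/ (word-final) fails the environment for rule 1, so it stays [ɡ].

[əkdʒəhhəˈɾuɡ]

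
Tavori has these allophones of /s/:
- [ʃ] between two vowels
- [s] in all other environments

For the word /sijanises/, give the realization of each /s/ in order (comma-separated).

Occurrence 1 (position 1): no conditioning environment matches → elsewhere allophone [s].
Occurrence 2 (position 7): between two vowels → [ʃ].
Occurrence 3 (position 9): no conditioning environment matches → elsewhere allophone [s].

[s], [ʃ], [s]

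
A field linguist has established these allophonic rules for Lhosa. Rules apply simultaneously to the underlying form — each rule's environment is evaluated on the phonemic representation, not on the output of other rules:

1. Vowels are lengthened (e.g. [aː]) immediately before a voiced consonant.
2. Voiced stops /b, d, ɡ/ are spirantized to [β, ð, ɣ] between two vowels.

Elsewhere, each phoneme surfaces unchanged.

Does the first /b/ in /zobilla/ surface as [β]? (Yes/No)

/b/ — between /o/ and /i/, between two vowels — surfaces as [β] (rule 2).
The actual realization is [β], which matches [β].

Yes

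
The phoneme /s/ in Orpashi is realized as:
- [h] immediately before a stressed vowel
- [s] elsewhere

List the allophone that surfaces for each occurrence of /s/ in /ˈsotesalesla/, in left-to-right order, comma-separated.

Occurrence 1 (position 1): immediately before a stressed vowel → [h].
Occurrence 2 (position 5): no conditioning environment matches → elsewhere allophone [s].
Occurrence 3 (position 9): no conditioning environment matches → elsewhere allophone [s].

[h], [s], [s]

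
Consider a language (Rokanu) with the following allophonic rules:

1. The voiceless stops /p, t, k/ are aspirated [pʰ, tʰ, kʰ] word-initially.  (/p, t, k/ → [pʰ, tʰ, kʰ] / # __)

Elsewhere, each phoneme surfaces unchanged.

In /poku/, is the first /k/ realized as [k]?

/k/ (between /o/ and /u/): rule 1 targets it, but not word-initially → unchanged [k].
The actual realization is [k], which matches [k].

Yes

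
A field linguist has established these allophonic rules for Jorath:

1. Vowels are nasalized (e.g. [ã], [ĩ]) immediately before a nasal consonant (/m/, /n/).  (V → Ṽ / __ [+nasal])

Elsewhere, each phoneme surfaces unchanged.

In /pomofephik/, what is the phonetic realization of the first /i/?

/i/ (between /h/ and /k/): rule 1 targets it, but not before a nasal consonant → unchanged [i].

[i]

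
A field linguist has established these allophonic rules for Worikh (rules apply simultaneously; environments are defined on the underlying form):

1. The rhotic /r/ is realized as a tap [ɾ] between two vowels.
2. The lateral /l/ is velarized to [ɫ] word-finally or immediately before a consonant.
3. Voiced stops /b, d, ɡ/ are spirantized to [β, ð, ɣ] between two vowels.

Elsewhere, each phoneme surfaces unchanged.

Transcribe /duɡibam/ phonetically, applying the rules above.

/d/ (word-initial) is in the target of rule 3 but the environment (between two vowels) is not met → [d].
/u/ — not in any rule's target class → [u].
/ɡ/ — between /u/ and /i/, between two vowels — surfaces as [ɣ] (rule 3).
/i/ — not in any rule's target class → [i].
/b/ — between /i/ and /a/, between two vowels — surfaces as [β] (rule 3).
/a/ stays [a].
/m/ (word-final) is unaffected → [m].

[duɣiβam]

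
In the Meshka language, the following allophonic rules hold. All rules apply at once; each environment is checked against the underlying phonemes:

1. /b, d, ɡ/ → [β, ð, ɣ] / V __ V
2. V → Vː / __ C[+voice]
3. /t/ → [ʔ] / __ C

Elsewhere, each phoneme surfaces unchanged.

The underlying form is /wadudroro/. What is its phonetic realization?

/w/ stays [w].
/a/ — between /w/ and /d/, before a voiced consonant — surfaces as [aː] (rule 2).
/d/ (between /a/ and /u/): between two vowels, so rule 1 applies → [ð].
/u/ meets the environment for rule 2 (before a voiced consonant) → [uː].
/d/ (between /u/ and /r/): rule 1 targets it, but not between two vowels → unchanged [d].
/r/ — not in any rule's target class → [r].
/o/ (between /r/ and /r/) occurs before a voiced consonant → [oː] by rule 2.
/r/ — not in any rule's target class → [r].
/o/ (word-final) fails the environment for rule 2, so it stays [o].

[waːðuːdroːro]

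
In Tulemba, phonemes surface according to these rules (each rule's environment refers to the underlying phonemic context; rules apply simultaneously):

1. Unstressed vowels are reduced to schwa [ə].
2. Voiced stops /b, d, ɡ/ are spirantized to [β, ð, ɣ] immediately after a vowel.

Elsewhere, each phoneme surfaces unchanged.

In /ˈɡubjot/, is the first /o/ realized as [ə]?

Yes

/o/ (between /j/ and /t/): in an unstressed syllable, so rule 1 applies → [ə].
The actual realization is [ə], which matches [ə].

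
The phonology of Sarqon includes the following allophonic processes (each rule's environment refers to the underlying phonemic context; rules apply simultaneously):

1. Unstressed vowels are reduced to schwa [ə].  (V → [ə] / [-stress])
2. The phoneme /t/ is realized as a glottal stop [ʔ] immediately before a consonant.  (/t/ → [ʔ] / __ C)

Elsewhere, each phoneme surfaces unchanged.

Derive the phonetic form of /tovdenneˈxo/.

/t/ (word-initial): rule 2 targets it, but not immediately before a consonant → unchanged [t].
/o/ (between /t/ and /v/) occurs in an unstressed syllable → [ə] by rule 1.
/v/ — not in any rule's target class → [v].
/d/ (between /v/ and /e/) is unaffected → [d].
/e/ (between /d/ and /n/): in an unstressed syllable, so rule 1 applies → [ə].
/n/ stays [n].
/n/ (between /n/ and /e/) is unaffected → [n].
Rule 1 applies to /e/ (between /n/ and /x/: in an unstressed syllable) → [ə].
/x/ (between /e/ and /o/): no rule targets it → [x].
/o/ (word-final): rule 1 targets it, but not in an unstressed syllable → unchanged [o].

[təvdənnəˈxo]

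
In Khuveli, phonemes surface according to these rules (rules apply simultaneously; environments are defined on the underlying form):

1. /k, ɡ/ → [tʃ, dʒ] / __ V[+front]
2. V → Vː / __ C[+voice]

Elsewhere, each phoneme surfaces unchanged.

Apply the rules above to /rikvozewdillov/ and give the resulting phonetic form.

[rikvoːzeːwdiːlloːv]

/r/ (word-initial): no rule targets it → [r].
/i/ — between /r/ and /k/; rule 2 does not apply here → [i].
/k/ (between /i/ and /v/) is in the target of rule 1 but the environment (before a front vowel) is not met → [k].
/v/ stays [v].
/o/ — between /v/ and /z/, before a voiced consonant — surfaces as [oː] (rule 2).
/z/ (between /o/ and /e/): no rule targets it → [z].
/e/ (between /z/ and /w/): before a voiced consonant, so rule 2 applies → [eː].
/w/ (between /e/ and /d/): no rule targets it → [w].
/d/ (between /w/ and /i/): no rule targets it → [d].
/i/ (between /d/ and /l/) occurs before a voiced consonant → [iː] by rule 2.
/l/ stays [l].
/l/ (between /l/ and /o/): no rule targets it → [l].
Rule 2 applies to /o/ (between /l/ and /v/: before a voiced consonant) → [oː].
/v/ stays [v].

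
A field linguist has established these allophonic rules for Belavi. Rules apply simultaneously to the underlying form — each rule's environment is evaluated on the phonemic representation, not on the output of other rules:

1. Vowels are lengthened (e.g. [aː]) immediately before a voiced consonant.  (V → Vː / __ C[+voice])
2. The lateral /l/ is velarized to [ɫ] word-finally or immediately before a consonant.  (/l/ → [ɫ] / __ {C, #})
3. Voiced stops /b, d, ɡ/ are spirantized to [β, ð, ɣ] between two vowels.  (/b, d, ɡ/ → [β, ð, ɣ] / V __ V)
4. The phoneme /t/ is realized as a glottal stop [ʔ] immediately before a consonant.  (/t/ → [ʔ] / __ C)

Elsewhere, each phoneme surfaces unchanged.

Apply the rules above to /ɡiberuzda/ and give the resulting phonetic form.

[ɡiːβeːruːzda]

/ɡ/ (word-initial) is in the target of rule 3 but the environment (between two vowels) is not met → [ɡ].
/i/ (between /ɡ/ and /b/): before a voiced consonant, so rule 1 applies → [iː].
/b/ — between /i/ and /e/, between two vowels — surfaces as [β] (rule 3).
Rule 1 applies to /e/ (between /b/ and /r/: before a voiced consonant) → [eː].
/r/ stays [r].
/u/ meets the environment for rule 1 (before a voiced consonant) → [uː].
/z/ — not in any rule's target class → [z].
/d/ (between /z/ and /a/) is in the target of rule 3 but the environment (between two vowels) is not met → [d].
/a/ (word-final) fails the environment for rule 1, so it stays [a].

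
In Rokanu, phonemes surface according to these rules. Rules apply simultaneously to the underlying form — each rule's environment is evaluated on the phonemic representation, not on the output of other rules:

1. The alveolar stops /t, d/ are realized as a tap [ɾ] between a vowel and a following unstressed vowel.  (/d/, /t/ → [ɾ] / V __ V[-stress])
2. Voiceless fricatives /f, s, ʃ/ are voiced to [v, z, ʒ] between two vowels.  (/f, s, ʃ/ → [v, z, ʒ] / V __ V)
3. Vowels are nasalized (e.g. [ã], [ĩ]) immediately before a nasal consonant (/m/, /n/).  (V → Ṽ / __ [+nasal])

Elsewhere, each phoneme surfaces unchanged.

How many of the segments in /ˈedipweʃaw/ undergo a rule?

2

Segments that undergo a rule: /d/ → [ɾ] (rule 1); /ʃ/ → [ʒ] (rule 2).
All other segments surface unchanged.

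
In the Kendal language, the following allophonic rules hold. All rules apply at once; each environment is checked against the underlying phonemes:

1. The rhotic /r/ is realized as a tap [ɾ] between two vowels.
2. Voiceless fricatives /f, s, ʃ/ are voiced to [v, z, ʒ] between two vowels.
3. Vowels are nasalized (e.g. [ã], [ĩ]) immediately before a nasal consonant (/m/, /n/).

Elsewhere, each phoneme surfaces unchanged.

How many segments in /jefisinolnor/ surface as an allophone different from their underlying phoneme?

3

Segments that undergo a rule: /f/ → [v] (rule 2); /s/ → [z] (rule 2); /i/ → [ĩ] (rule 3).
All other segments surface unchanged.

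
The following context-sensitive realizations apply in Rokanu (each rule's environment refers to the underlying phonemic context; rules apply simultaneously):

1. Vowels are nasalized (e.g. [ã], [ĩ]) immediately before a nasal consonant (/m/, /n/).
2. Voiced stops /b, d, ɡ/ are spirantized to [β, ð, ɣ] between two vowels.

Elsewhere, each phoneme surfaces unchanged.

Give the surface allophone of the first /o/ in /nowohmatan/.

[o]

/o/ (between /n/ and /w/) fails the environment for rule 1, so it stays [o].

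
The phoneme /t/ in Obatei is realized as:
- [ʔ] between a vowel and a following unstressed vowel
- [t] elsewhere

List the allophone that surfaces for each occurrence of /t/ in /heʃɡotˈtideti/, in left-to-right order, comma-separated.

[t], [t], [ʔ]

Occurrence 1 (position 6): no conditioning environment matches → elsewhere allophone [t].
Occurrence 2 (position 7): no conditioning environment matches → elsewhere allophone [t].
Occurrence 3 (position 11): between a vowel and a following unstressed vowel → [ʔ].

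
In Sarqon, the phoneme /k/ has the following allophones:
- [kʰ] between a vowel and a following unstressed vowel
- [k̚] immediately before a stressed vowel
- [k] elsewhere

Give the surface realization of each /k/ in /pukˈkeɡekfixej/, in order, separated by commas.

Occurrence 1 (position 3): no conditioning environment matches → elsewhere allophone [k].
Occurrence 2 (position 4): immediately before a stressed vowel → [k̚].
Occurrence 3 (position 8): no conditioning environment matches → elsewhere allophone [k].

[k], [k̚], [k]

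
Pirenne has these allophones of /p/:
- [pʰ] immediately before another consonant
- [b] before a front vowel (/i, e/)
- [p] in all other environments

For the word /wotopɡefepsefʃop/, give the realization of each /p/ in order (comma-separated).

Occurrence 1 (position 5): immediately before another consonant → [pʰ].
Occurrence 2 (position 10): immediately before another consonant → [pʰ].
Occurrence 3 (position 16): no conditioning environment matches → elsewhere allophone [p].

[pʰ], [pʰ], [p]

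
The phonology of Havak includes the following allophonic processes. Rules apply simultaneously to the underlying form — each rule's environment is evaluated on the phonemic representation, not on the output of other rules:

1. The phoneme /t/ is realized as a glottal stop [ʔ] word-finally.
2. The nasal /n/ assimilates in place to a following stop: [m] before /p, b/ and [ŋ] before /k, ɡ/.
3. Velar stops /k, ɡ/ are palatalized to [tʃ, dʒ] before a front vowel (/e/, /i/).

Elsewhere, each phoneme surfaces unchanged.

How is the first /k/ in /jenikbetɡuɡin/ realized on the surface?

/k/ (between /i/ and /b/): rule 3 targets it, but not before a front vowel → unchanged [k].

[k]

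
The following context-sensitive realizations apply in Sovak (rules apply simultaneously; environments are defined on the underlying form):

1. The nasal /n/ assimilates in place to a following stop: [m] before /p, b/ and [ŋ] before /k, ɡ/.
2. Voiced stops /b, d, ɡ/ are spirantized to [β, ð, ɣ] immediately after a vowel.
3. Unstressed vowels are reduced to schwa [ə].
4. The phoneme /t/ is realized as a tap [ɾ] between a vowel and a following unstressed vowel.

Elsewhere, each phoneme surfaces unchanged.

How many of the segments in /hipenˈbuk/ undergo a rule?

3

Segments that undergo a rule: /i/ → [ə] (rule 3); /e/ → [ə] (rule 3); /n/ → [m] (rule 1).
All other segments surface unchanged.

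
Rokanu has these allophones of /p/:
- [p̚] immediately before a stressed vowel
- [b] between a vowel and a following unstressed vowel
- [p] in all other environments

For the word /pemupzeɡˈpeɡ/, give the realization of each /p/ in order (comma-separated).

Occurrence 1 (position 1): no conditioning environment matches → elsewhere allophone [p].
Occurrence 2 (position 5): no conditioning environment matches → elsewhere allophone [p].
Occurrence 3 (position 9): immediately before a stressed vowel → [p̚].

[p], [p], [p̚]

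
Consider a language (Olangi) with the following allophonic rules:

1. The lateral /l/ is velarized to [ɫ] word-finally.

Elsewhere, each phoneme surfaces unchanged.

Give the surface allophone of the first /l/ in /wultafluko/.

[l]

/l/ (between /u/ and /t/): rule 1 targets it, but not word-finally → unchanged [l].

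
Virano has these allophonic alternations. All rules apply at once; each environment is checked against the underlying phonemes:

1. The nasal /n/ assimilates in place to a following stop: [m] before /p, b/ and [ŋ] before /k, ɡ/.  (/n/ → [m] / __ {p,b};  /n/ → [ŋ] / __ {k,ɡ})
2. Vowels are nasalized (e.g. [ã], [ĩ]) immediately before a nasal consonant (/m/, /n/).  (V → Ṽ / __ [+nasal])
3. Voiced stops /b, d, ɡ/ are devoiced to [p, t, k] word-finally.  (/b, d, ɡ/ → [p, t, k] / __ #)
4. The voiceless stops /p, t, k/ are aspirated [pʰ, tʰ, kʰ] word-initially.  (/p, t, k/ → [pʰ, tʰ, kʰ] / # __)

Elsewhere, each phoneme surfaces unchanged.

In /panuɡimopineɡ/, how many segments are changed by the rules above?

5

Segments that undergo a rule: /p/ → [pʰ] (rule 4); /a/ → [ã] (rule 2); /i/ → [ĩ] (rule 2); /i/ → [ĩ] (rule 2); /ɡ/ → [k] (rule 3).
All other segments surface unchanged.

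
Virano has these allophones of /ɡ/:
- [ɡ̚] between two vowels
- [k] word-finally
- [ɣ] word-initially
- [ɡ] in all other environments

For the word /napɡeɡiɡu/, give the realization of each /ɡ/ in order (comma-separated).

Occurrence 1 (position 4): no conditioning environment matches → elsewhere allophone [ɡ].
Occurrence 2 (position 6): between two vowels → [ɡ̚].
Occurrence 3 (position 8): between two vowels → [ɡ̚].

[ɡ], [ɡ̚], [ɡ̚]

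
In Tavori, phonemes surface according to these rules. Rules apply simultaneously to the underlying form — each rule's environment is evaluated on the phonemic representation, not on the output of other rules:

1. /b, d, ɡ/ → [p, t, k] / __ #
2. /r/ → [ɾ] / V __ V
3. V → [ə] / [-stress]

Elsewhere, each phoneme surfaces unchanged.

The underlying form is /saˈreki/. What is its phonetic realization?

/a/ (between /s/ and /r/) occurs in an unstressed syllable → [ə] by rule 3.
/r/ (between /a/ and /e/): between two vowels, so rule 2 applies → [ɾ].
/e/ — between /r/ and /k/; rule 3 does not apply here → [e].
/i/ meets the environment for rule 3 (in an unstressed syllable) → [ə].

[səˈɾekə]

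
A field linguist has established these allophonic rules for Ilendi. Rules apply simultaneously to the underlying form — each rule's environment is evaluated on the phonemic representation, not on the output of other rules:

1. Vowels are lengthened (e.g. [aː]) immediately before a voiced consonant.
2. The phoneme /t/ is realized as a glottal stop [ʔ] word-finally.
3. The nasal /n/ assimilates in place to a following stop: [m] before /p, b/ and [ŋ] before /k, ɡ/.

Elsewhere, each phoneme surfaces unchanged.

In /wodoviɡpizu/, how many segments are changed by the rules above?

Segments that undergo a rule: /o/ → [oː] (rule 1); /o/ → [oː] (rule 1); /i/ → [iː] (rule 1); /i/ → [iː] (rule 1).
All other segments surface unchanged.

4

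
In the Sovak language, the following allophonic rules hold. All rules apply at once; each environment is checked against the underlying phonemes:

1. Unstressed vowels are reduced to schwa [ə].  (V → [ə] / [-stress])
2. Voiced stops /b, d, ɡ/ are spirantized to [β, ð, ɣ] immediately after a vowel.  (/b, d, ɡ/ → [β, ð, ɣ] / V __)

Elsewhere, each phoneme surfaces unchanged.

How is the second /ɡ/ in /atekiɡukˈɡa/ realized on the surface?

[ɡ]

/ɡ/ (between /k/ and /a/): rule 2 targets it, but not immediately after a vowel → unchanged [ɡ].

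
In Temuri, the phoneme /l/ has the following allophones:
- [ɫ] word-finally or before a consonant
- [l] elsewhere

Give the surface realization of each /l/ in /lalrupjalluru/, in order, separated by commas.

[l], [ɫ], [ɫ], [l]

Occurrence 1 (position 1): no conditioning environment matches → elsewhere allophone [l].
Occurrence 2 (position 3): word-finally or before a consonant → [ɫ].
Occurrence 3 (position 9): word-finally or before a consonant → [ɫ].
Occurrence 4 (position 10): no conditioning environment matches → elsewhere allophone [l].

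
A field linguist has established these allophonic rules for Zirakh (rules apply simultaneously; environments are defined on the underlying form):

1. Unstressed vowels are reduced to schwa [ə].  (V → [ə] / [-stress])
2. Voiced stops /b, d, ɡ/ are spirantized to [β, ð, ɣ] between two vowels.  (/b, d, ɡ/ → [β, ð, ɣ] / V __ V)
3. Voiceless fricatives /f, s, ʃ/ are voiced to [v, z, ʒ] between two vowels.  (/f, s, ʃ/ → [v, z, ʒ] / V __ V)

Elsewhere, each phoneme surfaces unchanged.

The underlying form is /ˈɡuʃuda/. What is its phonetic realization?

[ˈɡuʒəðə]

/ɡ/ — word-initial; rule 2 does not apply here → [ɡ].
/u/ (between /ɡ/ and /ʃ/) fails the environment for rule 1, so it stays [u].
/ʃ/ (between /u/ and /u/) occurs between two vowels → [ʒ] by rule 3.
/u/ (between /ʃ/ and /d/): in an unstressed syllable, so rule 1 applies → [ə].
/d/ — between /u/ and /a/, between two vowels — surfaces as [ð] (rule 2).
/a/ (word-final) occurs in an unstressed syllable → [ə] by rule 1.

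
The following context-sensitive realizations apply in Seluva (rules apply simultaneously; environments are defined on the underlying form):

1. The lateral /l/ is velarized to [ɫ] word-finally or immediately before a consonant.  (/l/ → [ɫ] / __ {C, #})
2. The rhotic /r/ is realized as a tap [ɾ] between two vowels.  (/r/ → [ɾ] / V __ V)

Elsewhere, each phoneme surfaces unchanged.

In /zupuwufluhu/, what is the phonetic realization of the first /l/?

/l/ (between /f/ and /u/): rule 1 targets it, but not word-finally or immediately before a consonant → unchanged [l].

[l]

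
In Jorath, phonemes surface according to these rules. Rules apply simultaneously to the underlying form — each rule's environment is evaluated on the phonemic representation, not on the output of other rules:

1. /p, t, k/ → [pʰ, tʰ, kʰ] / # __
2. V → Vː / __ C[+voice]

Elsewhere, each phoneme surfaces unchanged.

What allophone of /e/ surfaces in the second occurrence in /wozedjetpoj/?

/e/ (between /j/ and /t/) fails the environment for rule 2, so it stays [e].

[e]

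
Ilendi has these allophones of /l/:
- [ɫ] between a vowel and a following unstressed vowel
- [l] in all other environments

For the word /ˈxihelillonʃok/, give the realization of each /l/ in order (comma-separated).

[ɫ], [l], [l]

Occurrence 1 (position 5): between a vowel and a following unstressed vowel → [ɫ].
Occurrence 2 (position 7): no conditioning environment matches → elsewhere allophone [l].
Occurrence 3 (position 8): no conditioning environment matches → elsewhere allophone [l].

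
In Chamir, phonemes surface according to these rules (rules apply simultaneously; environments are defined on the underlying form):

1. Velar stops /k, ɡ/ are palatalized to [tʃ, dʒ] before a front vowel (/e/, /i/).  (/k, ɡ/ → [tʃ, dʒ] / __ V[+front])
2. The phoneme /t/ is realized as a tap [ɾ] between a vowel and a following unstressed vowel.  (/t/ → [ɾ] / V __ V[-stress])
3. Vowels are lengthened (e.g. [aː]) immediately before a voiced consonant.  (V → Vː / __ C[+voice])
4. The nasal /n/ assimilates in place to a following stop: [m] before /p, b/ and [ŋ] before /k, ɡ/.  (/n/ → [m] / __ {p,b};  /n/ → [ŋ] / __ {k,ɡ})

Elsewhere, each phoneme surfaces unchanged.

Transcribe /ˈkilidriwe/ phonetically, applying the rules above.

[ˈtʃiːliːdriːwe]

/k/ — word-initial, before a front vowel — surfaces as [tʃ] (rule 1).
/i/ — between /k/ and /l/, before a voiced consonant — surfaces as [iː] (rule 3).
/l/ stays [l].
/i/ (between /l/ and /d/) occurs before a voiced consonant → [iː] by rule 3.
/d/ (between /i/ and /r/) is unaffected → [d].
/r/ (between /d/ and /i/) is unaffected → [r].
/i/ (between /r/ and /w/) occurs before a voiced consonant → [iː] by rule 3.
/w/ (between /i/ and /e/): no rule targets it → [w].
/e/ — word-final; rule 3 does not apply here → [e].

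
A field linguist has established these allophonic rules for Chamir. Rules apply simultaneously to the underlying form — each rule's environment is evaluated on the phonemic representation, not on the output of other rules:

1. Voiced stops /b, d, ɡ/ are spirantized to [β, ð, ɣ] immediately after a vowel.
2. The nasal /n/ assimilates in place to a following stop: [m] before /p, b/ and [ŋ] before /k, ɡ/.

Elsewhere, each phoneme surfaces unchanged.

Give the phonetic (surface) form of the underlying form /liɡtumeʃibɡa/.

/l/ (word-initial) is unaffected → [l].
/i/ — not in any rule's target class → [i].
Rule 1 applies to /ɡ/ (between /i/ and /t/: immediately after a vowel) → [ɣ].
/t/ (between /ɡ/ and /u/) is unaffected → [t].
/u/ stays [u].
/m/ — not in any rule's target class → [m].
/e/ — not in any rule's target class → [e].
/ʃ/ stays [ʃ].
/i/ (between /ʃ/ and /b/): no rule targets it → [i].
/b/ (between /i/ and /ɡ/) occurs immediately after a vowel → [β] by rule 1.
/ɡ/ (between /b/ and /a/) fails the environment for rule 1, so it stays [ɡ].
/a/ (word-final) is unaffected → [a].

[liɣtumeʃiβɡa]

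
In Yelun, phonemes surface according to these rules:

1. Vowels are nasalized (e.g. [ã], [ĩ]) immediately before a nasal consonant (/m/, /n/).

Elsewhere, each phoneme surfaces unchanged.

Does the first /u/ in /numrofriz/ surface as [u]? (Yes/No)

/u/ meets the environment for rule 1 (before a nasal consonant) → [ũ].
The actual realization is [ũ], not [u].

No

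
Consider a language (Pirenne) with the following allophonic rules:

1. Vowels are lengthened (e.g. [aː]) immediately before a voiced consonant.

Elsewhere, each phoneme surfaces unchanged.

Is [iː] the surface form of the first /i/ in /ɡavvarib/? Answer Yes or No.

/i/ meets the environment for rule 1 (before a voiced consonant) → [iː].
The actual realization is [iː], which matches [iː].

Yes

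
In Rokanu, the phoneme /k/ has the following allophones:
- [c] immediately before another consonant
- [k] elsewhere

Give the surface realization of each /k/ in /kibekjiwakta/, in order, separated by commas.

[k], [c], [c]

Occurrence 1 (position 1): no conditioning environment matches → elsewhere allophone [k].
Occurrence 2 (position 5): immediately before another consonant → [c].
Occurrence 3 (position 10): immediately before another consonant → [c].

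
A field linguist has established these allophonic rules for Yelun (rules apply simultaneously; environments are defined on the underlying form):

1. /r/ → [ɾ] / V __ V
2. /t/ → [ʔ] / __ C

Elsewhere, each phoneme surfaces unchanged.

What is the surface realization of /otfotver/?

/o/ — not in any rule's target class → [o].
/t/ — between /o/ and /f/, immediately before a consonant — surfaces as [ʔ] (rule 2).
/f/ — not in any rule's target class → [f].
/o/ — not in any rule's target class → [o].
/t/ meets the environment for rule 2 (immediately before a consonant) → [ʔ].
/v/ (between /t/ and /e/): no rule targets it → [v].
/e/ — not in any rule's target class → [e].
/r/ — word-final; rule 1 does not apply here → [r].

[oʔfoʔver]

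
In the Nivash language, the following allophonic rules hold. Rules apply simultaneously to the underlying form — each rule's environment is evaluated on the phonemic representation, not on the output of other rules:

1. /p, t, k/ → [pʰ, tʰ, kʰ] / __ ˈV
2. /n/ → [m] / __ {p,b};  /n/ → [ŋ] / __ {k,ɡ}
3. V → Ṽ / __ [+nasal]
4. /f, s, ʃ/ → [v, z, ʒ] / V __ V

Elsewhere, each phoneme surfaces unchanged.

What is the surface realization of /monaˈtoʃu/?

[mõnaˈtʰoʒu]

/m/ stays [m].
/o/ (between /m/ and /n/) occurs before a nasal consonant → [õ] by rule 3.
/n/ (between /o/ and /a/) is in the target of rule 2 but the environment (before a labial or velar stop) is not met → [n].
/a/ (between /n/ and /t/) fails the environment for rule 3, so it stays [a].
/t/ — between /a/ and /o/, immediately before a stressed vowel — surfaces as [tʰ] (rule 1).
/o/ (between /t/ and /ʃ/): rule 3 targets it, but not before a nasal consonant → unchanged [o].
/ʃ/ (between /o/ and /u/) occurs between two vowels → [ʒ] by rule 4.
/u/ (word-final) fails the environment for rule 3, so it stays [u].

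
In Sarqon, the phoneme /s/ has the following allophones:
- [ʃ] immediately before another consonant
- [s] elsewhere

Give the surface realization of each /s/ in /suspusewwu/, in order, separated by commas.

[s], [ʃ], [s]

Occurrence 1 (position 1): no conditioning environment matches → elsewhere allophone [s].
Occurrence 2 (position 3): immediately before another consonant → [ʃ].
Occurrence 3 (position 6): no conditioning environment matches → elsewhere allophone [s].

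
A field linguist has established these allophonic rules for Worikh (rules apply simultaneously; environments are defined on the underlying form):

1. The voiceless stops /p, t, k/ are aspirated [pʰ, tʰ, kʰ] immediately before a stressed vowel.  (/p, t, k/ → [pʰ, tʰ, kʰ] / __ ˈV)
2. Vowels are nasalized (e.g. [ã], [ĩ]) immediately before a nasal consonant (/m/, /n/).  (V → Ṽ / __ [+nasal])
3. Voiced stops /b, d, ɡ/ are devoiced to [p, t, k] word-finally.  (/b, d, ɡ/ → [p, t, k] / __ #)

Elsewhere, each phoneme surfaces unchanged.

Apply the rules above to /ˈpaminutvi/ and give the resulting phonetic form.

[ˈpʰãmĩnutvi]

/p/ (word-initial): immediately before a stressed vowel, so rule 1 applies → [pʰ].
Rule 2 applies to /a/ (between /p/ and /m/: before a nasal consonant) → [ã].
/i/ (between /m/ and /n/) occurs before a nasal consonant → [ĩ] by rule 2.
/u/ — between /n/ and /t/; rule 2 does not apply here → [u].
/t/ (between /u/ and /v/): rule 1 targets it, but not immediately before a stressed vowel → unchanged [t].
/i/ — word-final; rule 2 does not apply here → [i].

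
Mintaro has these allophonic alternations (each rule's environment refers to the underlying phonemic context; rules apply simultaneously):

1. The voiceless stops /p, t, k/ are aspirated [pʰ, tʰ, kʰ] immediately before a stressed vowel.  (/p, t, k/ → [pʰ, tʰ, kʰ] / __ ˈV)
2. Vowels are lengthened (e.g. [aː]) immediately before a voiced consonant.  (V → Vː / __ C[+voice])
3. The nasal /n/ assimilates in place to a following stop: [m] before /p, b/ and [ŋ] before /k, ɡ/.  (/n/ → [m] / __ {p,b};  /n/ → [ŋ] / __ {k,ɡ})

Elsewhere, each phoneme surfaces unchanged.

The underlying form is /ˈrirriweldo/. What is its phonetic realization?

/r/ (word-initial): no rule targets it → [r].
/i/ (between /r/ and /r/) occurs before a voiced consonant → [iː] by rule 2.
/r/ stays [r].
/r/ stays [r].
/i/ (between /r/ and /w/) occurs before a voiced consonant → [iː] by rule 2.
/w/ stays [w].
/e/ — between /w/ and /l/, before a voiced consonant — surfaces as [eː] (rule 2).
/l/ (between /e/ and /d/): no rule targets it → [l].
/d/ (between /l/ and /o/): no rule targets it → [d].
/o/ (word-final): rule 2 targets it, but not before a voiced consonant → unchanged [o].

[ˈriːrriːweːldo]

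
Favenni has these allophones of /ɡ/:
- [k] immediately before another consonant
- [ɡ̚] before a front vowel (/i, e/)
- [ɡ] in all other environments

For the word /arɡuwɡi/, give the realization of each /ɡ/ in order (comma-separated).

[ɡ], [ɡ̚]

Occurrence 1 (position 3): no conditioning environment matches → elsewhere allophone [ɡ].
Occurrence 2 (position 6): before a front vowel (/i, e/) → [ɡ̚].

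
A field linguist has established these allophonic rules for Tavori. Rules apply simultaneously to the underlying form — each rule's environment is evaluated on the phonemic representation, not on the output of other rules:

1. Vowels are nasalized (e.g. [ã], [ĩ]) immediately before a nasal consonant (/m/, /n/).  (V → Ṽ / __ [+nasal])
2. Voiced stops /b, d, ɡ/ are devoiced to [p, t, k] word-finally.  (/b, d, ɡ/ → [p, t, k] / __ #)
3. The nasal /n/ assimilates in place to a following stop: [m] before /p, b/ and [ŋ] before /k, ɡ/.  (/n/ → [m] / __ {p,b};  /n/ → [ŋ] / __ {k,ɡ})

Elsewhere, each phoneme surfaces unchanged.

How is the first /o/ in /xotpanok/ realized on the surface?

/o/ (between /x/ and /t/) fails the environment for rule 1, so it stays [o].

[o]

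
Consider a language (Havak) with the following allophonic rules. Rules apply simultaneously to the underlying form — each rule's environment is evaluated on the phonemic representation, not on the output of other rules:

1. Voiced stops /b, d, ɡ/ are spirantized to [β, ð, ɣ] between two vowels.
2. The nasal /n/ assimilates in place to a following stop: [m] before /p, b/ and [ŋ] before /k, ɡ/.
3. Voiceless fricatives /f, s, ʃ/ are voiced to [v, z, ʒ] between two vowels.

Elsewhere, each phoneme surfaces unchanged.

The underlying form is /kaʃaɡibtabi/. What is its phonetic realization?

[kaʒaɣibtaβi]

/k/ stays [k].
/a/ — not in any rule's target class → [a].
/ʃ/ meets the environment for rule 3 (between two vowels) → [ʒ].
/a/ — not in any rule's target class → [a].
Rule 1 applies to /ɡ/ (between /a/ and /i/: between two vowels) → [ɣ].
/i/ (between /ɡ/ and /b/) is unaffected → [i].
/b/ — between /i/ and /t/; rule 1 does not apply here → [b].
/t/ stays [t].
/a/ (between /t/ and /b/): no rule targets it → [a].
/b/ — between /a/ and /i/, between two vowels — surfaces as [β] (rule 1).
/i/ — not in any rule's target class → [i].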